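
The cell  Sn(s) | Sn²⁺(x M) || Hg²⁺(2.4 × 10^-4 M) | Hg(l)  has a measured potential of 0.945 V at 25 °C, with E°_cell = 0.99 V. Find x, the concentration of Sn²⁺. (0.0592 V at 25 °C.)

0.008 M

From the Nernst equation, log Q = n(E° − E)/0.0592 = 2(0.99 − 0.945)/0.0592 = 1.520, so Q = 33.1.
With Q = [Sn²⁺]/[Hg²⁺] and the known concentrations, [Sn²⁺] in the numerator gives [Sn²⁺] = 0.008 M.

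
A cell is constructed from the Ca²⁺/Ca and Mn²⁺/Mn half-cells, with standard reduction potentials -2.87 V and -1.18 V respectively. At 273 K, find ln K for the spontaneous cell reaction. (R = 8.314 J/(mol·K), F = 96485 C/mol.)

ln K = 143.7

E°_cell = -1.18 − (-2.87) = 1.69 V, with n = 2 electrons transferred.
At equilibrium E = 0, so the Nernst equation gives ln K = nFE°/RT = (2)(96485)(1.69)/((8.314)(273)) = 143.68.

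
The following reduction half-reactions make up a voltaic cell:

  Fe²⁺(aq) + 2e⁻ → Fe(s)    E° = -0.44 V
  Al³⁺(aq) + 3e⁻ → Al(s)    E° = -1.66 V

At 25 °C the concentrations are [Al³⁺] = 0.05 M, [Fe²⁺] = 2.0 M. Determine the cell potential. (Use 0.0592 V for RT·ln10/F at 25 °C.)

1.25 V

The Fe²⁺/Fe couple has the higher reduction potential and acts as the cathode, so E°_cell = -0.44 − (-1.66) = 1.22 V.
Balancing electrons gives n = 6; the reaction quotient is Q = [Al³⁺]^2/[Fe²⁺]^3 = 3.13 × 10^-4.
At 25 °C, E = E° − (0.0592/n) log Q = 1.22 − (0.0592/6)(-3.505) = 1.220 + 0.035 = 1.255 V.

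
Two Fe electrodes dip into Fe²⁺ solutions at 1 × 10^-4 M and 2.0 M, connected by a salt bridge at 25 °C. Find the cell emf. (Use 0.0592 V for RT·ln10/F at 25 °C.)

Both half-cells are Fe²⁺/Fe, so E°_cell = 0. The concentrated side is the cathode; the cell reaction moves Fe²⁺ from high to low concentration with n = 2.
Q = [Fe²⁺]_dilute/[Fe²⁺]_conc = 1 × 10^-4/2.0 = 5 × 10^-5.
E = 0 − (0.0592/2) log Q = −(0.0592/2)(-4.301) = 0.1273 V.

0.13 V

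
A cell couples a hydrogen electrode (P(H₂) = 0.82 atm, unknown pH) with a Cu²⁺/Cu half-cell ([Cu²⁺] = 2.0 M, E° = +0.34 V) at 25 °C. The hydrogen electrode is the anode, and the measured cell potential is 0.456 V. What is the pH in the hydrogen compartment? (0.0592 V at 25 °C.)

pH = 1.85

E°_cell = 0.34 V and n = 2.
log Q = n(E° − E)/0.0592 = 2×(0.34 − 0.456)/0.0592 = -3.919.
With Q = [H⁺]^2 / ([Cu²⁺]·P(H₂)), solving for [H⁺] gives log[H⁺] = -1.852, so pH = 1.85.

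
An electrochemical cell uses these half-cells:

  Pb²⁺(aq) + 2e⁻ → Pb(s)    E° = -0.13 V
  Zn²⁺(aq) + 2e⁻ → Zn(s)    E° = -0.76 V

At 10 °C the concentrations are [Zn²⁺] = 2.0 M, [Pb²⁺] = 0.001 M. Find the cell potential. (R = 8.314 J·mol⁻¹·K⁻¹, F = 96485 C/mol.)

0.537 V

The Pb²⁺/Pb couple has the higher reduction potential and acts as the cathode, so E°_cell = -0.13 − (-0.76) = 0.63 V.
Balancing electrons gives n = 2; the reaction quotient is Q = [Zn²⁺]/[Pb²⁺] = 2000.
E = E° − (RT/nF) ln Q = 0.63 − (8.314×283)/(2×96485) × (7.601) = 0.630 − 0.093 = 0.537 V.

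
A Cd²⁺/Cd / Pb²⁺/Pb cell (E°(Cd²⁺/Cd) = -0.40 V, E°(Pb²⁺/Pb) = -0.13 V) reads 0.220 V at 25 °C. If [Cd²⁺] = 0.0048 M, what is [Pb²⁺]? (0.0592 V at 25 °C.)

From the Nernst equation, log Q = n(E° − E)/0.0592 = 2(0.27 − 0.220)/0.0592 = 1.689, so Q = 48.9.
With Q = [Cd²⁺]/[Pb²⁺] and the known concentrations, [Pb²⁺] in the denominator gives [Pb²⁺] = 9.8 × 10^-5 M.

9.8 × 10^-5 M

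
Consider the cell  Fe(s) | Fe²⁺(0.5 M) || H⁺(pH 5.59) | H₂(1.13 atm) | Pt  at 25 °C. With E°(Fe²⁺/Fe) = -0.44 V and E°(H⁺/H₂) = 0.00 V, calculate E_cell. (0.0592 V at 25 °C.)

The hydrogen couple is the cathode, so E°_cell = 0.44 V; n = 2.
[H⁺] = 10^(−5.59) = 2.6 × 10^-6 M, and Q = [Fe²⁺]·P(H₂) / [H⁺]^2 = 8.55 × 10^10.
E = E° − (0.0592/2) log Q = 0.44 − (0.0592/2)(10.932) = 0.116 V.

0.12 V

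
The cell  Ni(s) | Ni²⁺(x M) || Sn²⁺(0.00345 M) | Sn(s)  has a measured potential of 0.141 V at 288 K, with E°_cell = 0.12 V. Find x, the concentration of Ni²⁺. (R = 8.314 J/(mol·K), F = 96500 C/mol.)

From the Nernst equation, ln Q = nF(E° − E)/RT = 2×96500×(0.12 − 0.141)/(8.314×288) = -1.693, so Q = 0.184.
With Q = [Ni²⁺]/[Sn²⁺] and the known concentrations, [Ni²⁺] in the numerator gives [Ni²⁺] = 6.3 × 10^-4 M.

6.3 × 10^-4 M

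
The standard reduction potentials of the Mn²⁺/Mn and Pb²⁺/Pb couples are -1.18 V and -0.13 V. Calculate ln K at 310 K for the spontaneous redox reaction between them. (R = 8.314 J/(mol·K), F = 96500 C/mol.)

E°_cell = -0.13 − (-1.18) = 1.05 V, with n = 2 electrons transferred.
At equilibrium E = 0, so the Nernst equation gives ln K = nFE°/RT = (2)(96500)(1.05)/((8.314)(310)) = 78.63.

ln K = 78.6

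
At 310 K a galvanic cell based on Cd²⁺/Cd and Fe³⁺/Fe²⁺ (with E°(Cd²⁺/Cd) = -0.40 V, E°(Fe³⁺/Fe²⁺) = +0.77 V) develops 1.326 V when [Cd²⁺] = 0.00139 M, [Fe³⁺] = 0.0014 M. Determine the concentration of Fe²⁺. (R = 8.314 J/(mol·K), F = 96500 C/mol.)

1.1 × 10^-4 M

From the Nernst equation, ln Q = nF(E° − E)/RT = 2×96500×(1.17 − 1.326)/(8.314×310) = -11.682, so Q = 8.45 × 10^-6.
With Q = [Cd²⁺]·[Fe²⁺]^2/[Fe³⁺]^2 and the known concentrations, [Fe²⁺]^2 in the numerator gives [Fe²⁺] = 1.1 × 10^-4 M.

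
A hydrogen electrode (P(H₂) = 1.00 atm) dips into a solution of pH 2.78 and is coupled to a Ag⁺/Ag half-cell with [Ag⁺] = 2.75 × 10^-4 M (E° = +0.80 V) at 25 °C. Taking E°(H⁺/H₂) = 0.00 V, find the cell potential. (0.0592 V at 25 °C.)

0.75 V

The Ag⁺/Ag couple is the cathode, so E°_cell = 0.80 V; n = 2.
[H⁺] = 10^(−2.78) = 0.0017 M, and Q = [H⁺]^2 / ([Ag⁺]^2·P(H₂)) = 36.4.
E = E° − (0.0592/2) log Q = 0.80 − (0.0592/2)(1.561) = 0.754 V.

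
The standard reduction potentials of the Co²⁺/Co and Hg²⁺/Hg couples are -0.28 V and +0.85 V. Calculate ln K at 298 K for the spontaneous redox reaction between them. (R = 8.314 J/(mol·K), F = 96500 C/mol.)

E°_cell = +0.85 − (-0.28) = 1.13 V, with n = 2 electrons transferred.
At equilibrium E = 0, so the Nernst equation gives ln K = nFE°/RT = (2)(96500)(1.13)/((8.314)(298)) = 88.03.

ln K = 88.0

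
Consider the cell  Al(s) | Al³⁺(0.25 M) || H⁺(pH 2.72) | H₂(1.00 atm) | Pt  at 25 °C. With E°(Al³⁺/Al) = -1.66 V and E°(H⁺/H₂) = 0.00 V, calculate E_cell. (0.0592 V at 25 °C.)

1.51 V

The hydrogen couple is the cathode, so E°_cell = 1.66 V; n = 6.
[H⁺] = 10^(−2.72) = 0.0019 M, and Q = [Al³⁺]^2·P(H₂)^3 / [H⁺]^6 = 1.31 × 10^15.
E = E° − (0.0592/6) log Q = 1.66 − (0.0592/6)(15.116) = 1.511 V.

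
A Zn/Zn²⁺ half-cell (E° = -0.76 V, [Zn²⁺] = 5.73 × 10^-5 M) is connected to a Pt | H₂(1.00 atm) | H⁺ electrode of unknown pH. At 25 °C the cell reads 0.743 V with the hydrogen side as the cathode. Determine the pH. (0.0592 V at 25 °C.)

E°_cell = 0.76 V and n = 2.
log Q = n(E° − E)/0.0592 = 2×(0.76 − 0.743)/0.0592 = 0.574.
With Q = [Zn²⁺]·P(H₂) / [H⁺]^2, solving for [H⁺] gives log[H⁺] = -2.408, so pH = 2.41.

pH = 2.41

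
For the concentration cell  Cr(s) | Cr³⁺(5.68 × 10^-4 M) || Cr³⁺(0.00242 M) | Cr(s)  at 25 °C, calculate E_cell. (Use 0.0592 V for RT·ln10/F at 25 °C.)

0.012 V

Both half-cells are Cr³⁺/Cr, so E°_cell = 0. The concentrated side is the cathode; the cell reaction moves Cr³⁺ from high to low concentration with n = 3.
Q = [Cr³⁺]_dilute/[Cr³⁺]_conc = 5.68 × 10^-4/0.00242 = 0.235.
E = 0 − (0.0592/3) log Q = −(0.0592/3)(-0.629) = 0.0124 V.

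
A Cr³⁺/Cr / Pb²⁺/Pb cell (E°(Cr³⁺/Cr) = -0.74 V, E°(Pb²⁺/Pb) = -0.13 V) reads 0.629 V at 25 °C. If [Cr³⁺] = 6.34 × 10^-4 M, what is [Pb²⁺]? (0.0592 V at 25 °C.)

From the Nernst equation, log Q = n(E° − E)/0.0592 = 6(0.61 − 0.629)/0.0592 = -1.926, so Q = 0.0119.
With Q = [Cr³⁺]^2/[Pb²⁺]^3 and the known concentrations, [Pb²⁺]^3 in the denominator gives [Pb²⁺] = 0.032 M.

0.032 M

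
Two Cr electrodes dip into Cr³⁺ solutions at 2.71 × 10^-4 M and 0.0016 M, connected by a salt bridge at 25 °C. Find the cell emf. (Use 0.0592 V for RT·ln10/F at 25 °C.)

0.015 V

Both half-cells are Cr³⁺/Cr, so E°_cell = 0. The concentrated side is the cathode; the cell reaction moves Cr³⁺ from high to low concentration with n = 3.
Q = [Cr³⁺]_dilute/[Cr³⁺]_conc = 2.71 × 10^-4/0.0016 = 0.169.
E = 0 − (0.0592/3) log Q = −(0.0592/3)(-0.771) = 0.0152 V.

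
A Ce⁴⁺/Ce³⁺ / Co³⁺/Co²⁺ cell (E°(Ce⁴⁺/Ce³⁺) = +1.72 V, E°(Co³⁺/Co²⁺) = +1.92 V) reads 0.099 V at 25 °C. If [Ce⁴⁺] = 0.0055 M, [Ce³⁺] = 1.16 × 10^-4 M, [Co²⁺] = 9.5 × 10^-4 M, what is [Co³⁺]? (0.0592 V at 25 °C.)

8.9 × 10^-4 M

From the Nernst equation, log Q = n(E° − E)/0.0592 = 1(0.20 − 0.099)/0.0592 = 1.706, so Q = 50.8.
With Q = [Ce⁴⁺]·[Co²⁺]/([Ce³⁺]·[Co³⁺]) and the known concentrations, [Co³⁺] in the denominator gives [Co³⁺] = 8.9 × 10^-4 M.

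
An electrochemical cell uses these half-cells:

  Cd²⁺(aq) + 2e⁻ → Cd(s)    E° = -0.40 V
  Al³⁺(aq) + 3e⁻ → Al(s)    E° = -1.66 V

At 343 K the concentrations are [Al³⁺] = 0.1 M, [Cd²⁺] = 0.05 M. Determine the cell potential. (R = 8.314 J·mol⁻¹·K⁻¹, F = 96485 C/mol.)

1.24 V

The Cd²⁺/Cd couple has the higher reduction potential and acts as the cathode, so E°_cell = -0.40 − (-1.66) = 1.26 V.
Balancing electrons gives n = 6; the reaction quotient is Q = [Al³⁺]^2/[Cd²⁺]^3 = 80.0.
E = E° − (RT/nF) ln Q = 1.26 − (8.314×343)/(6×96485) × (4.382) = 1.260 − 0.022 = 1.238 V.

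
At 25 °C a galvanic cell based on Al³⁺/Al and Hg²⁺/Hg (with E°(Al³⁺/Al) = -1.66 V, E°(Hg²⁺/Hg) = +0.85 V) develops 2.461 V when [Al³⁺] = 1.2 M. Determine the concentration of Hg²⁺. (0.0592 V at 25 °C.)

0.025 M

From the Nernst equation, log Q = n(E° − E)/0.0592 = 6(2.51 − 2.461)/0.0592 = 4.966, so Q = 9.25 × 10^4.
With Q = [Al³⁺]^2/[Hg²⁺]^3 and the known concentrations, [Hg²⁺]^3 in the denominator gives [Hg²⁺] = 0.025 M.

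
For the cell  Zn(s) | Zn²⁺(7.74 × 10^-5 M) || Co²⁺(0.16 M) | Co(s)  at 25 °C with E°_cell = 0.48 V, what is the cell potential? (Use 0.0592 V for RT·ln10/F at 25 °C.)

0.578 V

Balancing electrons gives n = 2; the reaction quotient is Q = [Zn²⁺]/[Co²⁺] = 4.84 × 10^-4.
At 25 °C, E = E° − (0.0592/n) log Q = 0.48 − (0.0592/2)(-3.315) = 0.480 + 0.098 = 0.578 V.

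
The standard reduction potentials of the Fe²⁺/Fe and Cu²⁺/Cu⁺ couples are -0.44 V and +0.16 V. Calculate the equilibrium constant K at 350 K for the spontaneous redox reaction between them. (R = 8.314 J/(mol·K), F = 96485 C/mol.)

1.9 × 10^17

E°_cell = +0.16 − (-0.44) = 0.60 V, with n = 2 electrons transferred.
At equilibrium E = 0, so the Nernst equation gives ln K = nFE°/RT = (2)(96485)(0.60)/((8.314)(350)) = 39.79.
K = e^39.79 = 1.9 × 10^17.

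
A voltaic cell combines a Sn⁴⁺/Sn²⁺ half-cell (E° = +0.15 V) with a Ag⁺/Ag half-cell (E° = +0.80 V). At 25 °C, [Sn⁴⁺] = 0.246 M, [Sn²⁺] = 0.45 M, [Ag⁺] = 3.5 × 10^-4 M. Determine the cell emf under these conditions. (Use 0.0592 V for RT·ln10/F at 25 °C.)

0.453 V

The Ag⁺/Ag couple has the higher reduction potential and acts as the cathode, so E°_cell = +0.80 − (+0.15) = 0.65 V.
Balancing electrons gives n = 2; the reaction quotient is Q = [Sn⁴⁺]/([Sn²⁺]·[Ag⁺]^2) = 4.46 × 10^6.
At 25 °C, E = E° − (0.0592/n) log Q = 0.65 − (0.0592/2)(6.650) = 0.650 − 0.197 = 0.453 V.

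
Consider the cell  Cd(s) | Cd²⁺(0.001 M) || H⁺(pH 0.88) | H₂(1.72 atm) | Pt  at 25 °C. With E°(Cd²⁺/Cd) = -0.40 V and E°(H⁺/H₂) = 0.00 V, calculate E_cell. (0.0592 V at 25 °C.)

0.43 V

The hydrogen couple is the cathode, so E°_cell = 0.40 V; n = 2.
[H⁺] = 10^(−0.88) = 0.13 M, and Q = [Cd²⁺]·P(H₂) / [H⁺]^2 = 0.0990.
E = E° − (0.0592/2) log Q = 0.40 − (0.0592/2)(-1.004) = 0.430 V.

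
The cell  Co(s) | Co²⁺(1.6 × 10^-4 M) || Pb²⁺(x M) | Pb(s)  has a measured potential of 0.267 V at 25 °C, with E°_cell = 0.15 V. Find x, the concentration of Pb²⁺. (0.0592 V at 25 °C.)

From the Nernst equation, log Q = n(E° − E)/0.0592 = 2(0.15 − 0.267)/0.0592 = -3.953, so Q = 1.12 × 10^-4.
With Q = [Co²⁺]/[Pb²⁺] and the known concentrations, [Pb²⁺] in the denominator gives [Pb²⁺] = 1.4 M.

1.4 M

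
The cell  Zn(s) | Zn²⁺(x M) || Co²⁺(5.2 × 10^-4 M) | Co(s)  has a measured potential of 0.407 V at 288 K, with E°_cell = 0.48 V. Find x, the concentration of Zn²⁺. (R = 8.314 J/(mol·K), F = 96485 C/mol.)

From the Nernst equation, ln Q = nF(E° − E)/RT = 2×96485×(0.48 − 0.407)/(8.314×288) = 5.883, so Q = 359.
With Q = [Zn²⁺]/[Co²⁺] and the known concentrations, [Zn²⁺] in the numerator gives [Zn²⁺] = 0.19 M.

0.19 M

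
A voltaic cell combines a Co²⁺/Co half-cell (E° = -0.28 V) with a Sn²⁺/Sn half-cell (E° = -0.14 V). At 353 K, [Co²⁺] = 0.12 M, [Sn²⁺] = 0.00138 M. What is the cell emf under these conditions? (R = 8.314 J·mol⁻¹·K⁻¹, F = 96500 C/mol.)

0.072 V

The Sn²⁺/Sn couple has the higher reduction potential and acts as the cathode, so E°_cell = -0.14 − (-0.28) = 0.14 V.
Balancing electrons gives n = 2; the reaction quotient is Q = [Co²⁺]/[Sn²⁺] = 87.0.
E = E° − (RT/nF) ln Q = 0.14 − (8.314×353)/(2×96500) × (4.465) = 0.140 − 0.068 = 0.072 V.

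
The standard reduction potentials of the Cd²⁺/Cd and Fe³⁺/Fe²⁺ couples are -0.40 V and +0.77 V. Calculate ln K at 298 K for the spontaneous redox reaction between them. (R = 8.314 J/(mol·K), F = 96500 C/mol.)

ln K = 91.1

E°_cell = +0.77 − (-0.40) = 1.17 V, with n = 2 electrons transferred.
At equilibrium E = 0, so the Nernst equation gives ln K = nFE°/RT = (2)(96500)(1.17)/((8.314)(298)) = 91.14.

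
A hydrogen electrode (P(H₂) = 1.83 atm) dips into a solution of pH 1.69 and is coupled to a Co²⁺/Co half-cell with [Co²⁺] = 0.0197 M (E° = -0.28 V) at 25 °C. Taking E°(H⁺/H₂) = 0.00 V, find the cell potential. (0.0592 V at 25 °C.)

0.22 V

The hydrogen couple is the cathode, so E°_cell = 0.28 V; n = 2.
[H⁺] = 10^(−1.69) = 0.020 M, and Q = [Co²⁺]·P(H₂) / [H⁺]^2 = 86.5.
E = E° − (0.0592/2) log Q = 0.28 − (0.0592/2)(1.937) = 0.223 V.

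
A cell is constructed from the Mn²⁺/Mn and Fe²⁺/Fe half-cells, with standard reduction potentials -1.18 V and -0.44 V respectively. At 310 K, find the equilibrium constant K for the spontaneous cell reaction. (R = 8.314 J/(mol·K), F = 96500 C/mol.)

E°_cell = -0.44 − (-1.18) = 0.74 V, with n = 2 electrons transferred.
At equilibrium E = 0, so the Nernst equation gives ln K = nFE°/RT = (2)(96500)(0.74)/((8.314)(310)) = 55.41.
K = e^55.41 = 1.2 × 10^24.

1.2 × 10^24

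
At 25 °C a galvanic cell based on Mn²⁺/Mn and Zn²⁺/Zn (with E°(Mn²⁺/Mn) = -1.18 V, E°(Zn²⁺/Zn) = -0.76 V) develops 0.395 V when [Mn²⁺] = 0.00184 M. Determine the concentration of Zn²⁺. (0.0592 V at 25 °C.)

From the Nernst equation, log Q = n(E° − E)/0.0592 = 2(0.42 − 0.395)/0.0592 = 0.845, so Q = 6.99.
With Q = [Mn²⁺]/[Zn²⁺] and the known concentrations, [Zn²⁺] in the denominator gives [Zn²⁺] = 2.6 × 10^-4 M.

2.6 × 10^-4 M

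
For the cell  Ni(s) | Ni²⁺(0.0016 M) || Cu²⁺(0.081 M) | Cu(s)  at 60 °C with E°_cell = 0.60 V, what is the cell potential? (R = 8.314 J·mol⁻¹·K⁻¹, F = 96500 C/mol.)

0.656 V

Balancing electrons gives n = 2; the reaction quotient is Q = [Ni²⁺]/[Cu²⁺] = 0.0198.
E = E° − (RT/nF) ln Q = 0.60 − (8.314×333)/(2×96500) × (-3.924) = 0.600 + 0.056 = 0.656 V.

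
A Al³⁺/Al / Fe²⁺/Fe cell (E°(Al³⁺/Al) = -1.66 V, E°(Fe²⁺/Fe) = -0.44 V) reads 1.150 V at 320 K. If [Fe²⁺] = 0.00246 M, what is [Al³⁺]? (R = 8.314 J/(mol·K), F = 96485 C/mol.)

0.25 M

From the Nernst equation, ln Q = nF(E° − E)/RT = 6×96485×(1.22 − 1.150)/(8.314×320) = 15.232, so Q = 4.12 × 10^6.
With Q = [Al³⁺]^2/[Fe²⁺]^3 and the known concentrations, [Al³⁺]^2 in the numerator gives [Al³⁺] = 0.25 M.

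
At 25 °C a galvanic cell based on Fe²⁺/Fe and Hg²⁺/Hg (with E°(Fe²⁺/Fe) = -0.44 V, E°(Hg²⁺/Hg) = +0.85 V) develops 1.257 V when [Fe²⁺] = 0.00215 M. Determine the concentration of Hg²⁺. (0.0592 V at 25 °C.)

1.7 × 10^-4 M

From the Nernst equation, log Q = n(E° − E)/0.0592 = 2(1.29 − 1.257)/0.0592 = 1.115, so Q = 13.0.
With Q = [Fe²⁺]/[Hg²⁺] and the known concentrations, [Hg²⁺] in the denominator gives [Hg²⁺] = 1.7 × 10^-4 M.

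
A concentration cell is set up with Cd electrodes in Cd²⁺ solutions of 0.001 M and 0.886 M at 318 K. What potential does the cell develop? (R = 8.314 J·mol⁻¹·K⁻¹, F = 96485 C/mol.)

0.093 V

Both half-cells are Cd²⁺/Cd, so E°_cell = 0. The concentrated side is the cathode; the cell reaction moves Cd²⁺ from high to low concentration with n = 2.
Q = [Cd²⁺]_dilute/[Cd²⁺]_conc = 0.001/0.886 = 0.00113.
E = 0 − (RT/nF) ln Q = −((8.314×318)/(2×96485))(-6.787) = 0.0930 V.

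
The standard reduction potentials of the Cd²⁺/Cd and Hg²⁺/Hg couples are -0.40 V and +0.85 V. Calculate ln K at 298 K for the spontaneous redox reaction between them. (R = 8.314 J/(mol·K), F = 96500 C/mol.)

E°_cell = +0.85 − (-0.40) = 1.25 V, with n = 2 electrons transferred.
At equilibrium E = 0, so the Nernst equation gives ln K = nFE°/RT = (2)(96500)(1.25)/((8.314)(298)) = 97.37.

ln K = 97.4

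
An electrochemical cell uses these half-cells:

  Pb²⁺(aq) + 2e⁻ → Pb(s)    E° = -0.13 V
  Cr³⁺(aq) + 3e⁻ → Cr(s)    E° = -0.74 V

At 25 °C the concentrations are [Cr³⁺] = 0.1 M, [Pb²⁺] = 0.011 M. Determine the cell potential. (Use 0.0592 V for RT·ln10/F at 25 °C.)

0.572 V

The Pb²⁺/Pb couple has the higher reduction potential and acts as the cathode, so E°_cell = -0.13 − (-0.74) = 0.61 V.
Balancing electrons gives n = 6; the reaction quotient is Q = [Cr³⁺]^2/[Pb²⁺]^3 = 7510.
At 25 °C, E = E° − (0.0592/n) log Q = 0.61 − (0.0592/6)(3.876) = 0.610 − 0.038 = 0.572 V.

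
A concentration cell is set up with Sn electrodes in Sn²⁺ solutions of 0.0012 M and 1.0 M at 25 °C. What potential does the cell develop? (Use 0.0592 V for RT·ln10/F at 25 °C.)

Both half-cells are Sn²⁺/Sn, so E°_cell = 0. The concentrated side is the cathode; the cell reaction moves Sn²⁺ from high to low concentration with n = 2.
Q = [Sn²⁺]_dilute/[Sn²⁺]_conc = 0.0012/1.0 = 0.00120.
E = 0 − (0.0592/2) log Q = −(0.0592/2)(-2.921) = 0.0865 V.

0.086 V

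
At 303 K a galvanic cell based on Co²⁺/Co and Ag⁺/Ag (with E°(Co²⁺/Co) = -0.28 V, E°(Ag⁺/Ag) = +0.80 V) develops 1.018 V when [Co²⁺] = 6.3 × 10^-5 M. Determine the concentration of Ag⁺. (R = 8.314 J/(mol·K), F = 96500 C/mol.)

From the Nernst equation, ln Q = nF(E° − E)/RT = 2×96500×(1.08 − 1.018)/(8.314×303) = 4.750, so Q = 116.
With Q = [Co²⁺]/[Ag⁺]^2 and the known concentrations, [Ag⁺]^2 in the denominator gives [Ag⁺] = 7.4 × 10^-4 M.

7.4 × 10^-4 M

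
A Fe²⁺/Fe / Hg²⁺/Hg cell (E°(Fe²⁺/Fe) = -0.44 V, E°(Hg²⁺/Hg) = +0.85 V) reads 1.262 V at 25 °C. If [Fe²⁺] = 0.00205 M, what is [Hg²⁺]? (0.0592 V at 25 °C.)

2.3 × 10^-4 M

From the Nernst equation, log Q = n(E° − E)/0.0592 = 2(1.29 − 1.262)/0.0592 = 0.946, so Q = 8.83.
With Q = [Fe²⁺]/[Hg²⁺] and the known concentrations, [Hg²⁺] in the denominator gives [Hg²⁺] = 2.3 × 10^-4 M.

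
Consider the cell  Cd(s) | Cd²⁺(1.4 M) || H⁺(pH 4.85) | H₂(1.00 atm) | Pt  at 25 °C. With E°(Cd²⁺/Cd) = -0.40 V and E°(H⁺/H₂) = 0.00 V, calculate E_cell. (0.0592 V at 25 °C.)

0.11 V

The hydrogen couple is the cathode, so E°_cell = 0.40 V; n = 2.
[H⁺] = 10^(−4.85) = 1.4 × 10^-5 M, and Q = [Cd²⁺]·P(H₂) / [H⁺]^2 = 7.02 × 10^9.
E = E° − (0.0592/2) log Q = 0.40 − (0.0592/2)(9.846) = 0.109 V.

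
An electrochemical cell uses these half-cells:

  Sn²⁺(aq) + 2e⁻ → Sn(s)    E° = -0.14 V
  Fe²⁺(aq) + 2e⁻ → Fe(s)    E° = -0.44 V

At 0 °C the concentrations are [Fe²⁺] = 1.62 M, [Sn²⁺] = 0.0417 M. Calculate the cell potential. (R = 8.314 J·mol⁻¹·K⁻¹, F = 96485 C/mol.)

0.257 V

The Sn²⁺/Sn couple has the higher reduction potential and acts as the cathode, so E°_cell = -0.14 − (-0.44) = 0.30 V.
Balancing electrons gives n = 2; the reaction quotient is Q = [Fe²⁺]/[Sn²⁺] = 38.8.
E = E° − (RT/nF) ln Q = 0.30 − (8.314×273)/(2×96485) × (3.660) = 0.300 − 0.043 = 0.257 V.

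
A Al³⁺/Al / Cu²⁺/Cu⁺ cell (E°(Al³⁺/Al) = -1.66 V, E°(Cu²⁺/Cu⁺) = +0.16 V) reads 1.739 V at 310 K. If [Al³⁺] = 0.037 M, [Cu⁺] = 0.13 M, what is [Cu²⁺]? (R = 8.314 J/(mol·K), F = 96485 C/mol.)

From the Nernst equation, ln Q = nF(E° − E)/RT = 3×96485×(1.82 − 1.739)/(8.314×310) = 9.097, so Q = 8930.
With Q = [Al³⁺]·[Cu⁺]^3/[Cu²⁺]^3 and the known concentrations, [Cu²⁺]^3 in the denominator gives [Cu²⁺] = 0.0021 M.

0.0021 M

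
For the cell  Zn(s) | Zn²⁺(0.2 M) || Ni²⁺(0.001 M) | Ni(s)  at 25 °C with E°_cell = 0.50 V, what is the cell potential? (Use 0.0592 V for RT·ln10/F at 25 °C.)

Balancing electrons gives n = 2; the reaction quotient is Q = [Zn²⁺]/[Ni²⁺] = 200.
At 25 °C, E = E° − (0.0592/n) log Q = 0.50 − (0.0592/2)(2.301) = 0.500 − 0.068 = 0.432 V.

0.432 V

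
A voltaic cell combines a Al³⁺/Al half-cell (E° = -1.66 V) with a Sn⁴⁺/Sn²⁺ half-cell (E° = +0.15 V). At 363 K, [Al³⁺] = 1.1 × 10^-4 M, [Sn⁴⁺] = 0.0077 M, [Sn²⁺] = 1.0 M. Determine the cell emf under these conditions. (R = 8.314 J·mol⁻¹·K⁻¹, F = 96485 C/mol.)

The Sn⁴⁺/Sn²⁺ couple has the higher reduction potential and acts as the cathode, so E°_cell = +0.15 − (-1.66) = 1.81 V.
Balancing electrons gives n = 6; the reaction quotient is Q = [Al³⁺]^2·[Sn²⁺]^3/[Sn⁴⁺]^3 = 0.0265.
E = E° − (RT/nF) ln Q = 1.81 − (8.314×363)/(6×96485) × (-3.630) = 1.810 + 0.019 = 1.829 V.

1.83 V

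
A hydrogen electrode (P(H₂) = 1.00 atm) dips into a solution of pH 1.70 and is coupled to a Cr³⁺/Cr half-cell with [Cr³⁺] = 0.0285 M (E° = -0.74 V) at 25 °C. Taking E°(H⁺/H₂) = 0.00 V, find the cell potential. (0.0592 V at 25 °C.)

The hydrogen couple is the cathode, so E°_cell = 0.74 V; n = 6.
[H⁺] = 10^(−1.70) = 0.020 M, and Q = [Cr³⁺]^2·P(H₂)^3 / [H⁺]^6 = 1.29 × 10^7.
E = E° − (0.0592/6) log Q = 0.74 − (0.0592/6)(7.110) = 0.670 V.

0.67 V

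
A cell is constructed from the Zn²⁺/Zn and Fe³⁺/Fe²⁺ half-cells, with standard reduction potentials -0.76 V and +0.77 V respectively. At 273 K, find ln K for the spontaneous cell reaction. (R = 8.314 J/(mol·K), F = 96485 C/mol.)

E°_cell = +0.77 − (-0.76) = 1.53 V, with n = 2 electrons transferred.
At equilibrium E = 0, so the Nernst equation gives ln K = nFE°/RT = (2)(96485)(1.53)/((8.314)(273)) = 130.08.

ln K = 130.1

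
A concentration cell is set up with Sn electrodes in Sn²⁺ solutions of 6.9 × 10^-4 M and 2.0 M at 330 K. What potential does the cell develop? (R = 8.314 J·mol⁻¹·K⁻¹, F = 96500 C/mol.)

Both half-cells are Sn²⁺/Sn, so E°_cell = 0. The concentrated side is the cathode; the cell reaction moves Sn²⁺ from high to low concentration with n = 2.
Q = [Sn²⁺]_dilute/[Sn²⁺]_conc = 6.9 × 10^-4/2.0 = 3.45 × 10^-4.
E = 0 − (RT/nF) ln Q = −((8.314×330)/(2×96500))(-7.972) = 0.1133 V.

0.11 V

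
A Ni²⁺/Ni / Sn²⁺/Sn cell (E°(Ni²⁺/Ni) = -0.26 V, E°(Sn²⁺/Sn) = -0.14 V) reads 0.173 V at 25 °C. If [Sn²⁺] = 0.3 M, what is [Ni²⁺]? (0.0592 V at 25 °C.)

0.0049 M

From the Nernst equation, log Q = n(E° − E)/0.0592 = 2(0.12 − 0.173)/0.0592 = -1.791, so Q = 0.0162.
With Q = [Ni²⁺]/[Sn²⁺] and the known concentrations, [Ni²⁺] in the numerator gives [Ni²⁺] = 0.0049 M.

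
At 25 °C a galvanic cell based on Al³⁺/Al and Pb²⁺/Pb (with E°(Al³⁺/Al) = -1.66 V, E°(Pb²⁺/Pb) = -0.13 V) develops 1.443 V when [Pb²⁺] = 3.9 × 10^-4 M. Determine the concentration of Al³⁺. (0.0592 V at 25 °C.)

From the Nernst equation, log Q = n(E° − E)/0.0592 = 6(1.53 − 1.443)/0.0592 = 8.818, so Q = 6.57 × 10^8.
With Q = [Al³⁺]^2/[Pb²⁺]^3 and the known concentrations, [Al³⁺]^2 in the numerator gives [Al³⁺] = 0.2 M.

0.2 M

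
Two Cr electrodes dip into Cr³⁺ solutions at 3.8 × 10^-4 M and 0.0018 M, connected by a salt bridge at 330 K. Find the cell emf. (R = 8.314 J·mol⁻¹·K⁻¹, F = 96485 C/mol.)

Both half-cells are Cr³⁺/Cr, so E°_cell = 0. The concentrated side is the cathode; the cell reaction moves Cr³⁺ from high to low concentration with n = 3.
Q = [Cr³⁺]_dilute/[Cr³⁺]_conc = 3.8 × 10^-4/0.0018 = 0.211.
E = 0 − (RT/nF) ln Q = −((8.314×330)/(3×96485))(-1.555) = 0.0147 V.

0.015 V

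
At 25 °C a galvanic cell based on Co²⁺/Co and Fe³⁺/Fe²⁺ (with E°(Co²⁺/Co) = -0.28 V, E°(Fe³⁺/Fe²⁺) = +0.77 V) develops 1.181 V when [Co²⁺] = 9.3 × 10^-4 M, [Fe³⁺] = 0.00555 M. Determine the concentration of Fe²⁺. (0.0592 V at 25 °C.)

0.0011 M

From the Nernst equation, log Q = n(E° − E)/0.0592 = 2(1.05 − 1.181)/0.0592 = -4.426, so Q = 3.75 × 10^-5.
With Q = [Co²⁺]·[Fe²⁺]^2/[Fe³⁺]^2 and the known concentrations, [Fe²⁺]^2 in the numerator gives [Fe²⁺] = 0.0011 M.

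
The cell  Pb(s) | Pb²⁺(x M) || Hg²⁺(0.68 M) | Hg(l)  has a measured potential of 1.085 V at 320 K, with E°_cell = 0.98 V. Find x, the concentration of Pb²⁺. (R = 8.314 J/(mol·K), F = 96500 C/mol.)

From the Nernst equation, ln Q = nF(E° − E)/RT = 2×96500×(0.98 − 1.085)/(8.314×320) = -7.617, so Q = 4.92 × 10^-4.
With Q = [Pb²⁺]/[Hg²⁺] and the known concentrations, [Pb²⁺] in the numerator gives [Pb²⁺] = 3.3 × 10^-4 M.

3.3 × 10^-4 M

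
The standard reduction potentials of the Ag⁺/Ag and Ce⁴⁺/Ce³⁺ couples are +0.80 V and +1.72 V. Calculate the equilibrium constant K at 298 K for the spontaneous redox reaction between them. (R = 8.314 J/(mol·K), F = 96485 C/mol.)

3.6 × 10^15

E°_cell = +1.72 − (+0.80) = 0.92 V, with n = 1 electron transferred.
At equilibrium E = 0, so the Nernst equation gives ln K = nFE°/RT = (1)(96485)(0.92)/((8.314)(298)) = 35.83.
K = e^35.83 = 3.6 × 10^15.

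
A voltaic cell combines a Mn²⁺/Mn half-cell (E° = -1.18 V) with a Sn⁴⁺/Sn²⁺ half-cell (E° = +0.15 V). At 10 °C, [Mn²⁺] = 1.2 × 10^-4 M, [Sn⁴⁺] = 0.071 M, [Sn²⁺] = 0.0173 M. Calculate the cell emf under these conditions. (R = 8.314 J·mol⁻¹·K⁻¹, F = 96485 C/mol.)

The Sn⁴⁺/Sn²⁺ couple has the higher reduction potential and acts as the cathode, so E°_cell = +0.15 − (-1.18) = 1.33 V.
Balancing electrons gives n = 2; the reaction quotient is Q = [Mn²⁺]·[Sn²⁺]/[Sn⁴⁺] = 2.92 × 10^-5.
E = E° − (RT/nF) ln Q = 1.33 − (8.314×283)/(2×96485) × (-10.440) = 1.330 + 0.127 = 1.457 V.

1.46 V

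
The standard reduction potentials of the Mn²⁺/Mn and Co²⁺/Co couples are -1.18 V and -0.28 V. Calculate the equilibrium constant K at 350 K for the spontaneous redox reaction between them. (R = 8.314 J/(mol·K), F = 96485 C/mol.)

8.3 × 10^25

E°_cell = -0.28 − (-1.18) = 0.90 V, with n = 2 electrons transferred.
At equilibrium E = 0, so the Nernst equation gives ln K = nFE°/RT = (2)(96485)(0.90)/((8.314)(350)) = 59.68.
K = e^59.68 = 8.3 × 10^25.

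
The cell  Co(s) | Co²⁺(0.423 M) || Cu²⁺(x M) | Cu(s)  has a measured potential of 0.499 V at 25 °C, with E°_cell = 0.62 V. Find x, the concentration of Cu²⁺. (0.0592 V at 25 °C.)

3.5 × 10^-5 M

From the Nernst equation, log Q = n(E° − E)/0.0592 = 2(0.62 − 0.499)/0.0592 = 4.088, so Q = 1.22 × 10^4.
With Q = [Co²⁺]/[Cu²⁺] and the known concentrations, [Cu²⁺] in the denominator gives [Cu²⁺] = 3.5 × 10^-5 M.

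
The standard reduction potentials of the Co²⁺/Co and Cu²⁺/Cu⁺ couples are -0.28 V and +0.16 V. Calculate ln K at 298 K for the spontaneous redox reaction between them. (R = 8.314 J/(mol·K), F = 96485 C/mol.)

ln K = 34.3

E°_cell = +0.16 − (-0.28) = 0.44 V, with n = 2 electrons transferred.
At equilibrium E = 0, so the Nernst equation gives ln K = nFE°/RT = (2)(96485)(0.44)/((8.314)(298)) = 34.27.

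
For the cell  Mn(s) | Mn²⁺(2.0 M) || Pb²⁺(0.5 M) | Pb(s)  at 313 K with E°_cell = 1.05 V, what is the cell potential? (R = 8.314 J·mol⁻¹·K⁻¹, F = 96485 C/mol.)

Balancing electrons gives n = 2; the reaction quotient is Q = [Mn²⁺]/[Pb²⁺] = 4.00.
E = E° − (RT/nF) ln Q = 1.05 − (8.314×313)/(2×96485) × (1.386) = 1.050 − 0.019 = 1.031 V.

1.03 V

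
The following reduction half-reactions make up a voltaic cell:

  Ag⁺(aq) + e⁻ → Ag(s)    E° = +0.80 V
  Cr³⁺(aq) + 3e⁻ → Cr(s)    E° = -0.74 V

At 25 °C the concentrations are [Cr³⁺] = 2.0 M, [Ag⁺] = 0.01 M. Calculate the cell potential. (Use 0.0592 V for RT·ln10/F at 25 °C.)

The Ag⁺/Ag couple has the higher reduction potential and acts as the cathode, so E°_cell = +0.80 − (-0.74) = 1.54 V.
Balancing electrons gives n = 3; the reaction quotient is Q = [Cr³⁺]/[Ag⁺]^3 = 2 × 10^6.
At 25 °C, E = E° − (0.0592/n) log Q = 1.54 − (0.0592/3)(6.301) = 1.540 − 0.124 = 1.416 V.

1.42 V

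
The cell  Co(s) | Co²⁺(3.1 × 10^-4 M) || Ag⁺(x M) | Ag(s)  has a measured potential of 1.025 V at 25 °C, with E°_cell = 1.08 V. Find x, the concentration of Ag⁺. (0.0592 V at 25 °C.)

From the Nernst equation, log Q = n(E° − E)/0.0592 = 2(1.08 − 1.025)/0.0592 = 1.858, so Q = 72.1.
With Q = [Co²⁺]/[Ag⁺]^2 and the known concentrations, [Ag⁺]^2 in the denominator gives [Ag⁺] = 0.0021 M.

0.0021 M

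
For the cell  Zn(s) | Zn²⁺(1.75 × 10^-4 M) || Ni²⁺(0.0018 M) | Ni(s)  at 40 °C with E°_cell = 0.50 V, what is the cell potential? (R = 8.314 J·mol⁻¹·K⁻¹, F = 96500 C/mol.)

Balancing electrons gives n = 2; the reaction quotient is Q = [Zn²⁺]/[Ni²⁺] = 0.0972.
E = E° − (RT/nF) ln Q = 0.50 − (8.314×313)/(2×96500) × (-2.331) = 0.500 + 0.031 = 0.531 V.

0.531 V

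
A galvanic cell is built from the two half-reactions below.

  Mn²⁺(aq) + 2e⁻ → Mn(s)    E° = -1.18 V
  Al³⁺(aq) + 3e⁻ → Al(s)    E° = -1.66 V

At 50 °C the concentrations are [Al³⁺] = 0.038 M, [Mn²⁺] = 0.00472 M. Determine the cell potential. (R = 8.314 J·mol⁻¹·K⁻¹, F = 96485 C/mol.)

The Mn²⁺/Mn couple has the higher reduction potential and acts as the cathode, so E°_cell = -1.18 − (-1.66) = 0.48 V.
Balancing electrons gives n = 6; the reaction quotient is Q = [Al³⁺]^2/[Mn²⁺]^3 = 1.37 × 10^4.
E = E° − (RT/nF) ln Q = 0.48 − (8.314×323)/(6×96485) × (9.528) = 0.480 − 0.044 = 0.436 V.

0.436 V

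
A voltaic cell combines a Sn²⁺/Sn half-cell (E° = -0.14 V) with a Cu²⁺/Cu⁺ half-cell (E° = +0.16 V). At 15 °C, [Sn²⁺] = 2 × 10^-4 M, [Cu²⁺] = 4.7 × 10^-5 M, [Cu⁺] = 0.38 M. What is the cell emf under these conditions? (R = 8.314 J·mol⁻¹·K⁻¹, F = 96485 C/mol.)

0.182 V

The Cu²⁺/Cu⁺ couple has the higher reduction potential and acts as the cathode, so E°_cell = +0.16 − (-0.14) = 0.30 V.
Balancing electrons gives n = 2; the reaction quotient is Q = [Sn²⁺]·[Cu⁺]^2/[Cu²⁺]^2 = 1.31 × 10^4.
E = E° − (RT/nF) ln Q = 0.30 − (8.314×288)/(2×96485) × (9.478) = 0.300 − 0.118 = 0.182 V.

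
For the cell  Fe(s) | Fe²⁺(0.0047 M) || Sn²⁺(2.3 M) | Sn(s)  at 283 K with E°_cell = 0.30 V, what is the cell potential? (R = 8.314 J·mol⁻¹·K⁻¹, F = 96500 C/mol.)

Balancing electrons gives n = 2; the reaction quotient is Q = [Fe²⁺]/[Sn²⁺] = 0.00204.
E = E° − (RT/nF) ln Q = 0.30 − (8.314×283)/(2×96500) × (-6.193) = 0.300 + 0.075 = 0.375 V.

0.375 V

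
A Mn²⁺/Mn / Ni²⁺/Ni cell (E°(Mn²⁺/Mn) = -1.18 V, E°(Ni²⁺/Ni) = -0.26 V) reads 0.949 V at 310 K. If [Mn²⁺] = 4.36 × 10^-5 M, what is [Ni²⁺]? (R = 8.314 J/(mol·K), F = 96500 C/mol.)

From the Nernst equation, ln Q = nF(E° − E)/RT = 2×96500×(0.92 − 0.949)/(8.314×310) = -2.172, so Q = 0.114.
With Q = [Mn²⁺]/[Ni²⁺] and the known concentrations, [Ni²⁺] in the denominator gives [Ni²⁺] = 3.8 × 10^-4 M.

3.8 × 10^-4 M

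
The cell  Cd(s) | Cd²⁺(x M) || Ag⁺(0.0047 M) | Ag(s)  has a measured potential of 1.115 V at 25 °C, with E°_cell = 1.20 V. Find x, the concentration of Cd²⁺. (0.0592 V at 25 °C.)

From the Nernst equation, log Q = n(E° − E)/0.0592 = 2(1.20 − 1.115)/0.0592 = 2.872, so Q = 744.
With Q = [Cd²⁺]/[Ag⁺]^2 and the known concentrations, [Cd²⁺] in the numerator gives [Cd²⁺] = 0.016 M.

0.016 M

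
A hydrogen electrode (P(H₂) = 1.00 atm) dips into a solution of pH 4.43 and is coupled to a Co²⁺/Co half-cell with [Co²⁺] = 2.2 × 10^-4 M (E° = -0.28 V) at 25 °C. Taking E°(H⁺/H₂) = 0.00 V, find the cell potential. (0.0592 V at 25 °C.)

The hydrogen couple is the cathode, so E°_cell = 0.28 V; n = 2.
[H⁺] = 10^(−4.43) = 3.7 × 10^-5 M, and Q = [Co²⁺]·P(H₂) / [H⁺]^2 = 1.59 × 10^5.
E = E° − (0.0592/2) log Q = 0.28 − (0.0592/2)(5.202) = 0.126 V.

0.13 V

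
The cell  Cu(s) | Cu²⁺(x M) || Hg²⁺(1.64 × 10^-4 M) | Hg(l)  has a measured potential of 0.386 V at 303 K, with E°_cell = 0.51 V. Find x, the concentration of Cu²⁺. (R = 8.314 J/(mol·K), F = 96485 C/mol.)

2.2 M

From the Nernst equation, ln Q = nF(E° − E)/RT = 2×96485×(0.51 − 0.386)/(8.314×303) = 9.499, so Q = 1.33 × 10^4.
With Q = [Cu²⁺]/[Hg²⁺] and the known concentrations, [Cu²⁺] in the numerator gives [Cu²⁺] = 2.2 M.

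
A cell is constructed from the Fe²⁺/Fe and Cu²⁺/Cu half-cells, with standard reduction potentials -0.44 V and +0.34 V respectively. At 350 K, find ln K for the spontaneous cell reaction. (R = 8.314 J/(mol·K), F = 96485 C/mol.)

E°_cell = +0.34 − (-0.44) = 0.78 V, with n = 2 electrons transferred.
At equilibrium E = 0, so the Nernst equation gives ln K = nFE°/RT = (2)(96485)(0.78)/((8.314)(350)) = 51.73.

ln K = 51.7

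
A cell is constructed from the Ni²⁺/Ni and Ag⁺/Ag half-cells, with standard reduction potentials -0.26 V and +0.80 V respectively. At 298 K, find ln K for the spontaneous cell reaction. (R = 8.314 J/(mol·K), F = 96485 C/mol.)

E°_cell = +0.80 − (-0.26) = 1.06 V, with n = 2 electrons transferred.
At equilibrium E = 0, so the Nernst equation gives ln K = nFE°/RT = (2)(96485)(1.06)/((8.314)(298)) = 82.56.

ln K = 82.6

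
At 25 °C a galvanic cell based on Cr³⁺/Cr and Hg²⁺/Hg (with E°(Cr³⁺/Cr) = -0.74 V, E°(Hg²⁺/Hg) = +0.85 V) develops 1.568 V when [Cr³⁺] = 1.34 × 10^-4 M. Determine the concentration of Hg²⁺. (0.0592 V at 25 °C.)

From the Nernst equation, log Q = n(E° − E)/0.0592 = 6(1.59 − 1.568)/0.0592 = 2.230, so Q = 170.
With Q = [Cr³⁺]^2/[Hg²⁺]^3 and the known concentrations, [Hg²⁺]^3 in the denominator gives [Hg²⁺] = 4.7 × 10^-4 M.

4.7 × 10^-4 M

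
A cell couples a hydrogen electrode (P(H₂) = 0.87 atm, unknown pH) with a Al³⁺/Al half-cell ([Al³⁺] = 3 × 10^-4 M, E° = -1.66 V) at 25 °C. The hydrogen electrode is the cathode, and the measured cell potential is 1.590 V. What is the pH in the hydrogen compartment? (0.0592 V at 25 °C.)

E°_cell = 1.66 V and n = 6.
log Q = n(E° − E)/0.0592 = 6×(1.66 − 1.590)/0.0592 = 7.095.
With Q = [Al³⁺]^2·P(H₂)^3 / [H⁺]^6, solving for [H⁺] gives log[H⁺] = -2.387, so pH = 2.39.

pH = 2.39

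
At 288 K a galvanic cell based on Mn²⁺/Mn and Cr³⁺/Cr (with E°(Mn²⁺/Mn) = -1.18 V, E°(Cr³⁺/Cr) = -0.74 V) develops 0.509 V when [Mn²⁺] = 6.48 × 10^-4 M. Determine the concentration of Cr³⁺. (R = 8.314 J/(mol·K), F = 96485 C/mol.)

From the Nernst equation, ln Q = nF(E° − E)/RT = 6×96485×(0.44 − 0.509)/(8.314×288) = -16.682, so Q = 5.69 × 10^-8.
With Q = [Mn²⁺]^3/[Cr³⁺]^2 and the known concentrations, [Cr³⁺]^2 in the denominator gives [Cr³⁺] = 0.069 M.

0.069 M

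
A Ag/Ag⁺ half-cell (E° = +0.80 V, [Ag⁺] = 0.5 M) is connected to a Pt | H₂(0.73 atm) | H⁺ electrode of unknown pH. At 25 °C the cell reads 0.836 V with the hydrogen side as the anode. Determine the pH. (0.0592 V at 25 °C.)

E°_cell = 0.80 V and n = 2.
log Q = n(E° − E)/0.0592 = 2×(0.80 − 0.836)/0.0592 = -1.216.
With Q = [H⁺]^2 / ([Ag⁺]^2·P(H₂)), solving for [H⁺] gives log[H⁺] = -0.977, so pH = 0.98.

pH = 0.98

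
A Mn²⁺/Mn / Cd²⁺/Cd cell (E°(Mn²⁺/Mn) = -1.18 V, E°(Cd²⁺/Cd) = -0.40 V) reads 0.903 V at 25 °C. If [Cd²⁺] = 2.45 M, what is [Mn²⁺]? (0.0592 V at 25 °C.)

1.7 × 10^-4 M

From the Nernst equation, log Q = n(E° − E)/0.0592 = 2(0.78 − 0.903)/0.0592 = -4.155, so Q = 6.99 × 10^-5.
With Q = [Mn²⁺]/[Cd²⁺] and the known concentrations, [Mn²⁺] in the numerator gives [Mn²⁺] = 1.7 × 10^-4 M.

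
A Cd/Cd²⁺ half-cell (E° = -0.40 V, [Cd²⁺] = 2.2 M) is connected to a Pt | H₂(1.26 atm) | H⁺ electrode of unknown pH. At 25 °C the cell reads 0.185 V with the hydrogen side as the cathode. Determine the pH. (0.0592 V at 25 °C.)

pH = 3.41

E°_cell = 0.40 V and n = 2.
log Q = n(E° − E)/0.0592 = 2×(0.40 − 0.185)/0.0592 = 7.264.
With Q = [Cd²⁺]·P(H₂) / [H⁺]^2, solving for [H⁺] gives log[H⁺] = -3.410, so pH = 3.41.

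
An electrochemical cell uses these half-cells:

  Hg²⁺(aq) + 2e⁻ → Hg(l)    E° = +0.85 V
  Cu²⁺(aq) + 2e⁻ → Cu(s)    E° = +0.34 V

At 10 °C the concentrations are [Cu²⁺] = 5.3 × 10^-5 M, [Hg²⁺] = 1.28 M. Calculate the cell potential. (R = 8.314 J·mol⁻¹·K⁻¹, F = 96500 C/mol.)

0.633 V

The Hg²⁺/Hg couple has the higher reduction potential and acts as the cathode, so E°_cell = +0.85 − (+0.34) = 0.51 V.
Balancing electrons gives n = 2; the reaction quotient is Q = [Cu²⁺]/[Hg²⁺] = 4.14 × 10^-5.
E = E° − (RT/nF) ln Q = 0.51 − (8.314×283)/(2×96500) × (-10.092) = 0.510 + 0.123 = 0.633 V.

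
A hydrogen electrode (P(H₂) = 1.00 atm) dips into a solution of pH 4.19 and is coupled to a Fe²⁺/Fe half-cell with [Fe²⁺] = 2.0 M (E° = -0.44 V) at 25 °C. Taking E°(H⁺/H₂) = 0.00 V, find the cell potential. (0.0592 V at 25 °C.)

0.18 V

The hydrogen couple is the cathode, so E°_cell = 0.44 V; n = 2.
[H⁺] = 10^(−4.19) = 6.5 × 10^-5 M, and Q = [Fe²⁺]·P(H₂) / [H⁺]^2 = 4.8 × 10^8.
E = E° − (0.0592/2) log Q = 0.44 − (0.0592/2)(8.681) = 0.183 V.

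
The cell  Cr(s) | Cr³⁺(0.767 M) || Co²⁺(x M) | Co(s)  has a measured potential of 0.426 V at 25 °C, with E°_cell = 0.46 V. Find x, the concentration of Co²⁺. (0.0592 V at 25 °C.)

0.06 M

From the Nernst equation, log Q = n(E° − E)/0.0592 = 6(0.46 − 0.426)/0.0592 = 3.446, so Q = 2790.
With Q = [Cr³⁺]^2/[Co²⁺]^3 and the known concentrations, [Co²⁺]^3 in the denominator gives [Co²⁺] = 0.06 M.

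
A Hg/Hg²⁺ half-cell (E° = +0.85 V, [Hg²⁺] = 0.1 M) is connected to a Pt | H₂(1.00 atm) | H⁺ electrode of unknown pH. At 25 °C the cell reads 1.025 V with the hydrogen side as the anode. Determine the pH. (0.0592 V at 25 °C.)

pH = 3.46

E°_cell = 0.85 V and n = 2.
log Q = n(E° − E)/0.0592 = 2×(0.85 − 1.025)/0.0592 = -5.912.
With Q = [H⁺]^2 / ([Hg²⁺]·P(H₂)), solving for [H⁺] gives log[H⁺] = -3.456, so pH = 3.46.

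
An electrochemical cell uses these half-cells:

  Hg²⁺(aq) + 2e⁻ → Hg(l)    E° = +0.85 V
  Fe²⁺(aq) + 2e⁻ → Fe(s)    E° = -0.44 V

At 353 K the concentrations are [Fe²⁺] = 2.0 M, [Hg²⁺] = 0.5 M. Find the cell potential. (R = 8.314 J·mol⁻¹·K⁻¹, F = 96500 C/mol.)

1.27 V

The Hg²⁺/Hg couple has the higher reduction potential and acts as the cathode, so E°_cell = +0.85 − (-0.44) = 1.29 V.
Balancing electrons gives n = 2; the reaction quotient is Q = [Fe²⁺]/[Hg²⁺] = 4.00.
E = E° − (RT/nF) ln Q = 1.29 − (8.314×353)/(2×96500) × (1.386) = 1.290 − 0.021 = 1.269 V.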